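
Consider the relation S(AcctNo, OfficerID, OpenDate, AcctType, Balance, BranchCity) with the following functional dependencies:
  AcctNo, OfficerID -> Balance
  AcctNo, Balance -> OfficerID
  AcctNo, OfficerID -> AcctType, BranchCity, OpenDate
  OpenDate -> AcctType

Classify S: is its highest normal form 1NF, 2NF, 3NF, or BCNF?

2NF

Candidate keys: {AcctNo, Balance}, {AcctNo, OfficerID}. Prime attributes: {AcctNo, Balance, OfficerID}.
OpenDate -> AcctType: {OpenDate}⁺ = {AcctType, OpenDate}, which is not all of the attributes, so the left side is not a superkey — BCNF is violated.
OpenDate -> AcctType determines the non-prime attribute {AcctType} from a non-superkey — 3NF is violated.
No non-prime attribute depends on a proper subset of any candidate key, so 2NF holds.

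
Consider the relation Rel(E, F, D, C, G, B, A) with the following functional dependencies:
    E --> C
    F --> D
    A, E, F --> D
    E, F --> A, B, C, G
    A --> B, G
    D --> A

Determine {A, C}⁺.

{A, B, C, G}

Start with {A, C}.
A --> B, G applies; add {B, G} → now {A, B, C, G}.
No further FD applies.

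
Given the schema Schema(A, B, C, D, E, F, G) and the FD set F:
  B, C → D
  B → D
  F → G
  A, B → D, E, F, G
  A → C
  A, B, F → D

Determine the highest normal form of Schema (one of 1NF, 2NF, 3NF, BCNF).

Candidate key: {A, B}. Prime attributes: {A, B}.
B, C → D: {B, C}⁺ = {B, C, D}, which is not all of the attributes, so the left side is not a superkey — BCNF is violated.
Because {D} is non-prime and the left side of B, C → D is not a superkey, the relation is not in 3NF.
Since {A} ⊂ {A, B} and {A}⁺ ⊇ {C} with {C} non-prime, there is a partial dependency; 2NF fails.

1NF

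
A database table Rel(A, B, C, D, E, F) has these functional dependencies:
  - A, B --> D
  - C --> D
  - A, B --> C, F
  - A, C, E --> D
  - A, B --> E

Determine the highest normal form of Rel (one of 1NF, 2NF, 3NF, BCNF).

Candidate key: {A, B}. Prime attributes: {A, B}.
C --> D: {C}⁺ = {C, D}, which is not all of the attributes, so the left side is not a superkey — BCNF is violated.
Because {D} is non-prime and the left side of C --> D is not a superkey, the relation is not in 3NF.
No non-prime attribute depends on a proper subset of any candidate key, so 2NF holds.

2NF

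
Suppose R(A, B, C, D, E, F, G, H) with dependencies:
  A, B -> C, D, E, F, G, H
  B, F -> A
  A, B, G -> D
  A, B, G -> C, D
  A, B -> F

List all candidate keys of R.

{A, B}, {B, F}

{B} never appears on the right of any FD, so every key must include it.
{A, B} is a candidate key since {A, B}⁺ = {A, B, C, D, E, F, G, H} covers every attribute.
{B, F} is a candidate key since {B, F}⁺ = {A, B, C, D, E, F, G, H} covers every attribute.
No proper subset of any of these is a key, and no other minimal superkey exists.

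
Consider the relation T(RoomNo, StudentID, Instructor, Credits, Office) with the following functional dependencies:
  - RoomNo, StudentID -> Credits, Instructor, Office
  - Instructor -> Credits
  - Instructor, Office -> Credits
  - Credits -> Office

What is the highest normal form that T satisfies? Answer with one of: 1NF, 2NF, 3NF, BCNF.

Candidate key: {RoomNo, StudentID}. Prime attributes: {RoomNo, StudentID}.
For Instructor -> Credits we have {Instructor}⁺ = {Credits, Instructor, Office}; {Instructor} is not a superkey, so BCNF fails.
Instructor -> Credits determines the non-prime attribute {Credits} from a non-superkey — 3NF is violated.
No non-prime attribute depends on a proper subset of any candidate key, so 2NF holds.

2NF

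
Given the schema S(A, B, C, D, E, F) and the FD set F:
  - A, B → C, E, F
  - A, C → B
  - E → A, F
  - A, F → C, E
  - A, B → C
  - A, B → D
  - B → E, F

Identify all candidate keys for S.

{B} is a candidate key since {B}⁺ = {A, B, C, D, E, F} covers every attribute.
{E} is a candidate key since {E}⁺ = {A, B, C, D, E, F} covers every attribute.
{A, C} is a candidate key since {A, C}⁺ = {A, B, C, D, E, F} covers every attribute.
{A, F} is a candidate key since {A, F}⁺ = {A, B, C, D, E, F} covers every attribute.
No proper subset of any of these is a key, and no other minimal superkey exists.

{A, C}, {A, F}, {B}, {E}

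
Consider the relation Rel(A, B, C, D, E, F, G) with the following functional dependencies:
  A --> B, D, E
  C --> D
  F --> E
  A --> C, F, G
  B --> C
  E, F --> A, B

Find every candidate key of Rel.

{A}, {F}

{A}⁺ = {A, B, C, D, E, F, G} — all of the relation — so {A} is a candidate key.
{F}⁺ = {A, B, C, D, E, F, G} — all of the relation — so {F} is a candidate key.
These are minimal and exhaustive — every other superkey contains one of them.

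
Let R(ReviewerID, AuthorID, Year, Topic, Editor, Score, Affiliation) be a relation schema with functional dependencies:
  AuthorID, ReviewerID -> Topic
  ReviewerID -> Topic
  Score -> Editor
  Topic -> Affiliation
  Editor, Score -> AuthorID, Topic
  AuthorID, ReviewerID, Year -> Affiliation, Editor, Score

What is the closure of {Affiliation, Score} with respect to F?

{Affiliation, AuthorID, Editor, Score, Topic}

Start with {Affiliation, Score}.
Score -> Editor applies; add {Editor} → now {Affiliation, Editor, Score}.
Editor, Score -> AuthorID, Topic applies; add {AuthorID, Topic} → now {Affiliation, AuthorID, Editor, Score, Topic}.
No further FD applies.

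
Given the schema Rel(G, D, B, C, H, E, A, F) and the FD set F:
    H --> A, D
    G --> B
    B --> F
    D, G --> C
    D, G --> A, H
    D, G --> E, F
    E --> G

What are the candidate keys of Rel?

{D, E}, {D, G}, {E, H}, {G, H}

{D, E}⁺ = {A, B, C, D, E, F, G, H} — all of the relation — so {D, E} is a candidate key.
{D, G}⁺ = {A, B, C, D, E, F, G, H} — all of the relation — so {D, G} is a candidate key.
{E, H}⁺ = {A, B, C, D, E, F, G, H} — all of the relation — so {E, H} is a candidate key.
{G, H}⁺ = {A, B, C, D, E, F, G, H} — all of the relation — so {G, H} is a candidate key.
These are minimal and exhaustive — every other superkey contains one of them.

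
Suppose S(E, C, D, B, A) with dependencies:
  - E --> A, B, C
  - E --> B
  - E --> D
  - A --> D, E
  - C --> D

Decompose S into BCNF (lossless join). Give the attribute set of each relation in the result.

{A, B, C, E}; {C, D}

Candidate keys of the original relation: {A}, {E}.
Within {A, B, C, D, E}: {C}⁺ ∩ {A, B, C, D, E} = {C, D}, not the whole set, so C --> D violates BCNF; decompose into {C, D} and {A, B, C, E}.
{C, D} is in BCNF.
{A, B, C, E} is in BCNF.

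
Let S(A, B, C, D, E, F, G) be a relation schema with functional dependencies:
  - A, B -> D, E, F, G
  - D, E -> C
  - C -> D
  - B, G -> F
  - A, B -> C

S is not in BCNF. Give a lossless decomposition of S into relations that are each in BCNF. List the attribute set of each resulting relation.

Candidate key of the original relation: {A, B}.
{A, B, C, D, E, F, G}: {D, E} determines {C, D, E} here but is not a superkey — split on D, E -> C, giving {C, D, E} and {A, B, D, E, F, G}.
{C, D, E}: {C} determines {C, D} here but is not a superkey — split on C -> D, giving {C, D} and {C, E}.
{C, D} has no BCNF violation.
{C, E} has no BCNF violation.
{A, B, D, E, F, G}: {B, G} determines {B, F, G} here but is not a superkey — split on B, G -> F, giving {B, F, G} and {A, B, D, E, G}.
{B, F, G} has no BCNF violation.
{A, B, D, E, G} has no BCNF violation.

{A, B, D, E, G}; {B, F, G}; {C, D}; {C, E}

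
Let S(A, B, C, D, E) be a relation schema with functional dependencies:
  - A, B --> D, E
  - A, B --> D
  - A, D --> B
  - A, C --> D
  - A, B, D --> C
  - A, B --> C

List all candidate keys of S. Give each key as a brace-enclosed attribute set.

{A, B}, {A, C}, {A, D}

Attributes never on any right-hand side: {A} — every candidate key must contain it.
{A, B}⁺ = {A, B, C, D, E} — all of the relation — so {A, B} is a candidate key.
{A, C}⁺ = {A, B, C, D, E} — all of the relation — so {A, C} is a candidate key.
{A, D}⁺ = {A, B, C, D, E} — all of the relation — so {A, D} is a candidate key.
No proper subset of any of these is a key, and no other minimal superkey exists.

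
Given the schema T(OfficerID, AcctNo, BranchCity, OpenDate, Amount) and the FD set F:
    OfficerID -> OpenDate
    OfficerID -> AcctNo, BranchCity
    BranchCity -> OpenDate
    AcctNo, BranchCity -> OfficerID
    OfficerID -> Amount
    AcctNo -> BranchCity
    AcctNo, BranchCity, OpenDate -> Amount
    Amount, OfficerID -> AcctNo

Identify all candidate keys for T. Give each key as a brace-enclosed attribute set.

{AcctNo} is a candidate key since {AcctNo}⁺ = {AcctNo, Amount, BranchCity, OfficerID, OpenDate} covers every attribute.
{OfficerID} is a candidate key since {OfficerID}⁺ = {AcctNo, Amount, BranchCity, OfficerID, OpenDate} covers every attribute.
These are minimal and exhaustive — every other superkey contains one of them.

{AcctNo}, {OfficerID}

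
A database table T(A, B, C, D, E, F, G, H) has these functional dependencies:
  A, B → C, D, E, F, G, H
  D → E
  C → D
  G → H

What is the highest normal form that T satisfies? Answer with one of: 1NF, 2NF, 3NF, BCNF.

Candidate key: {A, B}. Prime attributes: {A, B}.
D → E: {D}⁺ = {D, E}, which is not all of the attributes, so the left side is not a superkey — BCNF is violated.
Because {E} is non-prime and the left side of D → E is not a superkey, the relation is not in 3NF.
Checking every proper subset of each key, none determines a non-prime attribute — 2NF is satisfied.

2NF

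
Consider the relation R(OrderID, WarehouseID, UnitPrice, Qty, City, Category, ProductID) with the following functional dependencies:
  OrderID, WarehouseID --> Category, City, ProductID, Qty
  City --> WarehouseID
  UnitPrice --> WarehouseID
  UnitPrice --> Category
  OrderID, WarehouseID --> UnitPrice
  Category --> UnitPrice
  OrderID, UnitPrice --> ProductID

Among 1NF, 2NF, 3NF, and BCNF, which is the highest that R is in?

Candidate keys: {Category, OrderID}, {City, OrderID}, {OrderID, UnitPrice}, {OrderID, WarehouseID}. Prime attributes: {Category, City, OrderID, UnitPrice, WarehouseID}.
City --> WarehouseID breaks BCNF: {City}⁺ = {City, WarehouseID}, so {City} is not a superkey.
Since {WarehouseID} ⊆ prime attributes and every other non-superkey FD also has a prime right side, the schema is in 3NF.

3NF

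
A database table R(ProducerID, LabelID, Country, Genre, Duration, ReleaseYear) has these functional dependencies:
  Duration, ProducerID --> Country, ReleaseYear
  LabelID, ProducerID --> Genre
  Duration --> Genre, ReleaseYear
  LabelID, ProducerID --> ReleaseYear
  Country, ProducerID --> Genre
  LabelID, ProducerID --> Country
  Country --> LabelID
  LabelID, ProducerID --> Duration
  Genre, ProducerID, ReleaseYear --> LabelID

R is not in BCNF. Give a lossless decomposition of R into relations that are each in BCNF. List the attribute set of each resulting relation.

Candidate keys of the original relation: {Country, ProducerID}, {Duration, ProducerID}, {Genre, ProducerID, ReleaseYear}, {LabelID, ProducerID}.
{Country, Duration, Genre, LabelID, ProducerID, ReleaseYear}: {Duration} determines {Duration, Genre, ReleaseYear} here but is not a superkey — split on Duration --> Genre, ReleaseYear, giving {Duration, Genre, ReleaseYear} and {Country, Duration, LabelID, ProducerID}.
{Duration, Genre, ReleaseYear} has no BCNF violation.
{Country, Duration, LabelID, ProducerID}: {Country} determines {Country, LabelID} here but is not a superkey — split on Country --> LabelID, giving {Country, LabelID} and {Country, Duration, ProducerID}.
{Country, LabelID} has no BCNF violation.
{Country, Duration, ProducerID} has no BCNF violation.

{Country, Duration, ProducerID}; {Country, LabelID}; {Duration, Genre, ReleaseYear}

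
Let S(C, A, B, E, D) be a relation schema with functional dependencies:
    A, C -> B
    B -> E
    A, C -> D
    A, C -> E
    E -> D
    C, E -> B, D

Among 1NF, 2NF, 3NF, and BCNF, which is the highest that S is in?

Candidate key: {A, C}. Prime attributes: {A, C}.
B -> E: {B}⁺ = {B, D, E}, which is not all of the attributes, so the left side is not a superkey — BCNF is violated.
Because {E} is non-prime and the left side of B -> E is not a superkey, the relation is not in 3NF.
No non-prime attribute depends on a proper subset of any candidate key, so 2NF holds.

2NF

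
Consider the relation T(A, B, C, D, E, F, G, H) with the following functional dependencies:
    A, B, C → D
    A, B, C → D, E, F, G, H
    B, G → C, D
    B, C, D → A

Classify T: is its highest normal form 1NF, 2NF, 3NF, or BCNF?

BCNF

Candidate keys: {A, B, C}, {B, C, D}, {B, G}. Prime attributes: {A, B, C, D, G}.
Each dependency's left side is a superkey — BCNF holds.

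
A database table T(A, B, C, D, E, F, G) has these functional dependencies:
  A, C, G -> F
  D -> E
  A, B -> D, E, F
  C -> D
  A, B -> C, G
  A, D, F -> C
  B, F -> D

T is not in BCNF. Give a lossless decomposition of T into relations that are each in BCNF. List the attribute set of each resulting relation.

Candidate key of the original relation: {A, B}.
{A, B, C, D, E, F, G}: {A, C, G} determines {A, C, D, E, F, G} here but is not a superkey — split on A, C, G -> D, E, F, giving {A, C, D, E, F, G} and {A, B, C, G}.
{A, C, D, E, F, G}: {D} determines {D, E} here but is not a superkey — split on D -> E, giving {D, E} and {A, C, D, F, G}.
{D, E}: every determinant is a superkey — BCNF.
{A, C, D, F, G}: {C} determines {C, D} here but is not a superkey — split on C -> D, giving {C, D} and {A, C, F, G}.
{C, D}: every determinant is a superkey — BCNF.
{A, C, F, G}: every determinant is a superkey — BCNF.
{A, B, C, G}: every determinant is a superkey — BCNF.

{A, B, C, G}; {A, C, F, G}; {C, D}; {D, E}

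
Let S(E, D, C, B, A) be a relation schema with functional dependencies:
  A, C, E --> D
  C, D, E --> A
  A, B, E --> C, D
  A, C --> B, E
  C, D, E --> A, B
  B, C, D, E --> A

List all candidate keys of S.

{A, B, E}, {A, C}, {C, D, E}

{A, C} is a candidate key since {A, C}⁺ = {A, B, C, D, E} covers every attribute.
{A, B, E} is a candidate key since {A, B, E}⁺ = {A, B, C, D, E} covers every attribute.
{C, D, E} is a candidate key since {C, D, E}⁺ = {A, B, C, D, E} covers every attribute.
Any other superkey properly contains one of these, so there are no further candidate keys.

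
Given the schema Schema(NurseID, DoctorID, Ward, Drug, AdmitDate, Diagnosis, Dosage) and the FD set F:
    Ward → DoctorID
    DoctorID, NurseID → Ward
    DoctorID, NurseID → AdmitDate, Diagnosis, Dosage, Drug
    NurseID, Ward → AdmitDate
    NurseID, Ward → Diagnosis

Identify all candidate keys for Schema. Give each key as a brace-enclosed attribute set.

{NurseID} never appears on the right of any FD, so every key must include it.
{DoctorID, NurseID} is a candidate key since {DoctorID, NurseID}⁺ = {AdmitDate, Diagnosis, DoctorID, Dosage, Drug, NurseID, Ward} covers every attribute.
{NurseID, Ward} is a candidate key since {NurseID, Ward}⁺ = {AdmitDate, Diagnosis, DoctorID, Dosage, Drug, NurseID, Ward} covers every attribute.
These are minimal and exhaustive — every other superkey contains one of them.

{DoctorID, NurseID}, {NurseID, Ward}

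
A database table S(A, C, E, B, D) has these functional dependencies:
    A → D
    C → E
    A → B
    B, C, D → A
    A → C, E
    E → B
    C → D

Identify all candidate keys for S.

{A}, {C}

{A}⁺ = {A, B, C, D, E} — all of the relation — so {A} is a candidate key.
{C}⁺ = {A, B, C, D, E} — all of the relation — so {C} is a candidate key.
No proper subset of any of these is a key, and no other minimal superkey exists.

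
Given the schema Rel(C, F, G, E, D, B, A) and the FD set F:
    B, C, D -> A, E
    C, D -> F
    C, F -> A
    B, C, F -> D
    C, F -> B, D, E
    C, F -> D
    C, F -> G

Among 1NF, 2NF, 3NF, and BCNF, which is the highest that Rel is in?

BCNF

Candidate keys: {C, D}, {C, F}. Prime attributes: {C, D, F}.
Each dependency's left side is a superkey — BCNF holds.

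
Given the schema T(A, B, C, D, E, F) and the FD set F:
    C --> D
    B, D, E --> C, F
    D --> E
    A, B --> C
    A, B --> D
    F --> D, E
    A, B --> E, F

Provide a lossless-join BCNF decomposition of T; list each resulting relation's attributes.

Candidate key of the original relation: {A, B}.
{A, B, C, D, E, F}: {C} determines {C, D, E} here but is not a superkey — split on C --> D, E, giving {C, D, E} and {A, B, C, F}.
{C, D, E}: {D} determines {D, E} here but is not a superkey — split on D --> E, giving {D, E} and {C, D}.
{D, E}: every determinant is a superkey — BCNF.
{C, D}: every determinant is a superkey — BCNF.
{A, B, C, F}: {B, C} determines {B, C, F} here but is not a superkey — split on B, C --> F, giving {B, C, F} and {A, B, C}.
{B, C, F}: every determinant is a superkey — BCNF.
{A, B, C}: every determinant is a superkey — BCNF.

{A, B, C}; {B, C, F}; {C, D}; {D, E}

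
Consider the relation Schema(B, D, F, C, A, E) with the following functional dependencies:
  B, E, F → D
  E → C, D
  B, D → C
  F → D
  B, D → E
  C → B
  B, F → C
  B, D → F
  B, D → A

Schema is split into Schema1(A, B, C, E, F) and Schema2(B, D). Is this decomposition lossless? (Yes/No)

Schema1 ∩ Schema2 = {B}; its closure under F is {B}.
Schema1 ⊄ {B} and Schema2 ⊄ {B}, so the split is lossy.

No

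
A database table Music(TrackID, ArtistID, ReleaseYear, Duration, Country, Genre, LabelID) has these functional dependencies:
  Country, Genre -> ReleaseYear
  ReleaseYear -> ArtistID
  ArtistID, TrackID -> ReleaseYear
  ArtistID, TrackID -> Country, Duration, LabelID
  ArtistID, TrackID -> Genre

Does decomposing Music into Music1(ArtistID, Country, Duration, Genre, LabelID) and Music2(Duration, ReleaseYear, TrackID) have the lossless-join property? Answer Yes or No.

No

The shared attributes are {Duration} and {Duration}⁺ = {Duration}.
The closure covers neither Music1 nor Music2 entirely; the join is not lossless.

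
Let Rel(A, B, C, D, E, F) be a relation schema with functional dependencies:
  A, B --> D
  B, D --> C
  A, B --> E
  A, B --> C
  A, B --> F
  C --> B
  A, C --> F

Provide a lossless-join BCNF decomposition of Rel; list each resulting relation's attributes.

{A, B, D, E, F}; {B, C}; {C, D}

Candidate keys of the original relation: {A, B}, {A, C}.
Within {A, B, C, D, E, F}: {B, D}⁺ ∩ {A, B, C, D, E, F} = {B, C, D}, not the whole set, so B, D --> C violates BCNF; decompose into {B, C, D} and {A, B, D, E, F}.
Within {B, C, D}: {C}⁺ ∩ {B, C, D} = {B, C}, not the whole set, so C --> B violates BCNF; decompose into {B, C} and {C, D}.
{B, C}: every determinant is a superkey — BCNF.
{C, D}: every determinant is a superkey — BCNF.
{A, B, D, E, F}: every determinant is a superkey — BCNF.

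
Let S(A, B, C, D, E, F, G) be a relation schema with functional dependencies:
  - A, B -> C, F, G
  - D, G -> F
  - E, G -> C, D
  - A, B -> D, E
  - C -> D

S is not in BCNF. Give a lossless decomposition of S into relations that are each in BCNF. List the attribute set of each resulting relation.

Candidate key of the original relation: {A, B}.
In {A, B, C, D, E, F, G}, {D, G} is not a superkey ({D, G}⁺ restricted to this set is {D, F, G}), so split on D, G -> F into {D, F, G} and {A, B, C, D, E, G}.
{D, F, G}: every determinant is a superkey — BCNF.
In {A, B, C, D, E, G}, {E, G} is not a superkey ({E, G}⁺ restricted to this set is {C, D, E, G}), so split on E, G -> C, D into {C, D, E, G} and {A, B, E, G}.
In {C, D, E, G}, {C} is not a superkey ({C}⁺ restricted to this set is {C, D}), so split on C -> D into {C, D} and {C, E, G}.
{C, D}: every determinant is a superkey — BCNF.
{C, E, G}: every determinant is a superkey — BCNF.
{A, B, E, G}: every determinant is a superkey — BCNF.

{A, B, E, G}; {C, D}; {C, E, G}; {D, F, G}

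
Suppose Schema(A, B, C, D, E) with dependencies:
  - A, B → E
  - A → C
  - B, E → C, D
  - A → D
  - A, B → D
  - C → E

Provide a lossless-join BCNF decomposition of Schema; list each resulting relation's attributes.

Candidate key of the original relation: {A, B}.
{A, B, C, D, E}: {A} determines {A, C, D, E} here but is not a superkey — split on A → C, D, E, giving {A, C, D, E} and {A, B}.
{A, C, D, E}: {C} determines {C, E} here but is not a superkey — split on C → E, giving {C, E} and {A, C, D}.
{C, E}: every determinant is a superkey — BCNF.
{A, C, D}: every determinant is a superkey — BCNF.
{A, B}: every determinant is a superkey — BCNF.

{A, B}; {A, C, D}; {C, E}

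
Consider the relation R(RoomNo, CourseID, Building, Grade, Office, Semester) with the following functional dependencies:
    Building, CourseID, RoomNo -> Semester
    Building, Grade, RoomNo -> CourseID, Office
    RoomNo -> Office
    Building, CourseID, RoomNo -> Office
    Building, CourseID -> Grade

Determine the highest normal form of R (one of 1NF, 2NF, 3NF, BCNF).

1NF

Candidate keys: {Building, CourseID, RoomNo}, {Building, Grade, RoomNo}. Prime attributes: {Building, CourseID, Grade, RoomNo}.
RoomNo -> Office: {RoomNo}⁺ = {Office, RoomNo}, which is not all of the attributes, so the left side is not a superkey — BCNF is violated.
Because {Office} is non-prime and the left side of RoomNo -> Office is not a superkey, the relation is not in 3NF.
The proper key subset {RoomNo} of {Building, CourseID, RoomNo} determines non-prime {Office}, so the relation is not even in 2NF.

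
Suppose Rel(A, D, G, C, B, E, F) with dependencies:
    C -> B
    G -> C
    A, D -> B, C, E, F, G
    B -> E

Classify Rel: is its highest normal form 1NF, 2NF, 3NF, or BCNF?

2NF

Candidate key: {A, D}. Prime attributes: {A, D}.
For C -> B we have {C}⁺ = {B, C, E}; {C} is not a superkey, so BCNF fails.
C -> B determines the non-prime attribute {B} from a non-superkey — 3NF is violated.
No proper subset of a key has a non-prime attribute in its closure, so there is no partial dependency; 2NF holds.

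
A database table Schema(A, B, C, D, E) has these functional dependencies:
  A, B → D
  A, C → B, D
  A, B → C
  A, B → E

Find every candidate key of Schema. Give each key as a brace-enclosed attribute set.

{A, B}, {A, C}

No FD produces {A}, so it must be in every candidate key.
Closure of {A, B} is {A, B, C, D, E}, the whole schema; {A, B} is a candidate key.
Closure of {A, C} is {A, B, C, D, E}, the whole schema; {A, C} is a candidate key.
These are minimal and exhaustive — every other superkey contains one of them.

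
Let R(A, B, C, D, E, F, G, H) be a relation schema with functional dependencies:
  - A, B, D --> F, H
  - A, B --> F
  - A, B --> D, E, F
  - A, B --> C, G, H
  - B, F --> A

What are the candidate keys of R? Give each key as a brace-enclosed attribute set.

{A, B}, {B, F}

No FD produces {B}, so it must be in every candidate key.
{A, B} is a candidate key since {A, B}⁺ = {A, B, C, D, E, F, G, H} covers every attribute.
{B, F} is a candidate key since {B, F}⁺ = {A, B, C, D, E, F, G, H} covers every attribute.
These are minimal and exhaustive — every other superkey contains one of them.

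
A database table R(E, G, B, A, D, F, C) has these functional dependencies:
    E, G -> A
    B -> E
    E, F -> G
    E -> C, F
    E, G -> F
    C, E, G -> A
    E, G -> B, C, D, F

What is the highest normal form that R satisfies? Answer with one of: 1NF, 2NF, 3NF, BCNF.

Candidate keys: {B}, {E}. Prime attributes: {B, E}.
Every FD has a superkey on the left, so the relation is in BCNF.

BCNF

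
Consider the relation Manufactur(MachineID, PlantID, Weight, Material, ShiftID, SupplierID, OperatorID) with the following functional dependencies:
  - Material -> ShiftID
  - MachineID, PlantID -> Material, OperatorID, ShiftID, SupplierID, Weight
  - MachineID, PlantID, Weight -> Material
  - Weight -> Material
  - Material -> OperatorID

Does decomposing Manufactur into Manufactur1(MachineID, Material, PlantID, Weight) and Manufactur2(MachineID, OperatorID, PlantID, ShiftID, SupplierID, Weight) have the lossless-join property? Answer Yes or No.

Yes

Common attributes: {MachineID, PlantID, Weight}; their closure is {MachineID, Material, OperatorID, PlantID, ShiftID, SupplierID, Weight}.
This includes all of Manufactur1, so the common attributes are a superkey of Manufactur1 — the join is lossless.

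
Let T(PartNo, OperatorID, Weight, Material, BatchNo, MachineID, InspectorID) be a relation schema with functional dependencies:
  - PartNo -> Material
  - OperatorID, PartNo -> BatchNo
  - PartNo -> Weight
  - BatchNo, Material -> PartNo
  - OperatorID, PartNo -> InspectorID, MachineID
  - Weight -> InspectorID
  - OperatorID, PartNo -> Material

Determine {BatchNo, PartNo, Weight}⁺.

{BatchNo, InspectorID, Material, PartNo, Weight}

Start with {BatchNo, PartNo, Weight}.
PartNo -> Material applies; add {Material} → now {BatchNo, Material, PartNo, Weight}.
Weight -> InspectorID applies; add {InspectorID} → now {BatchNo, InspectorID, Material, PartNo, Weight}.
No further FD applies.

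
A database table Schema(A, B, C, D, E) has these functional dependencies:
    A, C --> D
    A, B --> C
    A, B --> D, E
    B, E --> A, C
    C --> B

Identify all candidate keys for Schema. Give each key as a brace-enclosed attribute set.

{A, B}, {A, C}, {B, E}, {C, E}

{A, B}⁺ = {A, B, C, D, E}, which is every attribute, so {A, B} is a candidate key.
{A, C}⁺ = {A, B, C, D, E}, which is every attribute, so {A, C} is a candidate key.
{B, E}⁺ = {A, B, C, D, E}, which is every attribute, so {B, E} is a candidate key.
{C, E}⁺ = {A, B, C, D, E}, which is every attribute, so {C, E} is a candidate key.
No proper subset of any of these is a key, and no other minimal superkey exists.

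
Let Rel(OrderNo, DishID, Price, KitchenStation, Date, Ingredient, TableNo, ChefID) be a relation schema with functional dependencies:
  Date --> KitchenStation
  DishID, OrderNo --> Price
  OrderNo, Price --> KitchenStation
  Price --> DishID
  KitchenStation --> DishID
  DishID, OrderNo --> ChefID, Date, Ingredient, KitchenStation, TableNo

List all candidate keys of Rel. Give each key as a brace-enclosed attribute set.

No FD produces {OrderNo}, so it must be in every candidate key.
{Date, OrderNo} is a candidate key since {Date, OrderNo}⁺ = {ChefID, Date, DishID, Ingredient, KitchenStation, OrderNo, Price, TableNo} covers every attribute.
{DishID, OrderNo} is a candidate key since {DishID, OrderNo}⁺ = {ChefID, Date, DishID, Ingredient, KitchenStation, OrderNo, Price, TableNo} covers every attribute.
{KitchenStation, OrderNo} is a candidate key since {KitchenStation, OrderNo}⁺ = {ChefID, Date, DishID, Ingredient, KitchenStation, OrderNo, Price, TableNo} covers every attribute.
{OrderNo, Price} is a candidate key since {OrderNo, Price}⁺ = {ChefID, Date, DishID, Ingredient, KitchenStation, OrderNo, Price, TableNo} covers every attribute.
No proper subset of any of these is a key, and no other minimal superkey exists.

{Date, OrderNo}, {DishID, OrderNo}, {KitchenStation, OrderNo}, {OrderNo, Price}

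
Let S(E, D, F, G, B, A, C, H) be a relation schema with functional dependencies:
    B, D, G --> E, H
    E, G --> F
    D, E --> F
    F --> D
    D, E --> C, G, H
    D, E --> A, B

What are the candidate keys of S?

{B, D, G}, {B, F, G}, {D, E}, {E, F}, {E, G}

{D, E}⁺ = {A, B, C, D, E, F, G, H} — all of the relation — so {D, E} is a candidate key.
{E, F}⁺ = {A, B, C, D, E, F, G, H} — all of the relation — so {E, F} is a candidate key.
{E, G}⁺ = {A, B, C, D, E, F, G, H} — all of the relation — so {E, G} is a candidate key.
{B, D, G}⁺ = {A, B, C, D, E, F, G, H} — all of the relation — so {B, D, G} is a candidate key.
{B, F, G}⁺ = {A, B, C, D, E, F, G, H} — all of the relation — so {B, F, G} is a candidate key.
No proper subset of any of these is a key, and no other minimal superkey exists.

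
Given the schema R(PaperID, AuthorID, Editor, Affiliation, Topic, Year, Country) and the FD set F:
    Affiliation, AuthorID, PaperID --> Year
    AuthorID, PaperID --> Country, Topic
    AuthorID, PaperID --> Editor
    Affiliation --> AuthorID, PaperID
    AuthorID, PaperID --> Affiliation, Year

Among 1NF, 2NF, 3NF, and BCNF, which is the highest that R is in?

Candidate keys: {Affiliation}, {AuthorID, PaperID}. Prime attributes: {Affiliation, AuthorID, PaperID}.
Each dependency's left side is a superkey — BCNF holds.

BCNF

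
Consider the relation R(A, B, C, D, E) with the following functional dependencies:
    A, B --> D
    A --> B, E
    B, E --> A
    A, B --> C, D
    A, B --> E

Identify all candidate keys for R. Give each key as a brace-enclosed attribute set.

{A}⁺ = {A, B, C, D, E} — all of the relation — so {A} is a candidate key.
{B, E}⁺ = {A, B, C, D, E} — all of the relation — so {B, E} is a candidate key.
Any other superkey properly contains one of these, so there are no further candidate keys.

{A}, {B, E}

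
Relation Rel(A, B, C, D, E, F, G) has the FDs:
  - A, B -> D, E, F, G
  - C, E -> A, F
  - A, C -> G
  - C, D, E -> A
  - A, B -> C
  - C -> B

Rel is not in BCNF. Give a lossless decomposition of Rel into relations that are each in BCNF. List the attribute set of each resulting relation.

{A, C, D, E, F, G}; {B, C}

Candidate keys of the original relation: {A, B}, {A, C}, {C, E}.
Within {A, B, C, D, E, F, G}: {C}⁺ ∩ {A, B, C, D, E, F, G} = {B, C}, not the whole set, so C -> B violates BCNF; decompose into {B, C} and {A, C, D, E, F, G}.
{B, C} is in BCNF.
{A, C, D, E, F, G} is in BCNF.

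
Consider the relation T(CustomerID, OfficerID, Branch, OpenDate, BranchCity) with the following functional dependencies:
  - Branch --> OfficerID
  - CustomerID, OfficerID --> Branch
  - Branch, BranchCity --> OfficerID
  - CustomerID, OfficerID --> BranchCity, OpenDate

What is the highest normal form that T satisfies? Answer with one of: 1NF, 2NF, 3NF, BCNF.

3NF

Candidate keys: {Branch, CustomerID}, {CustomerID, OfficerID}. Prime attributes: {Branch, CustomerID, OfficerID}.
For Branch --> OfficerID we have {Branch}⁺ = {Branch, OfficerID}; {Branch} is not a superkey, so BCNF fails.
But every attribute on its right side ({OfficerID}) is prime, and the same holds for every other non-superkey FD, so 3NF still holds.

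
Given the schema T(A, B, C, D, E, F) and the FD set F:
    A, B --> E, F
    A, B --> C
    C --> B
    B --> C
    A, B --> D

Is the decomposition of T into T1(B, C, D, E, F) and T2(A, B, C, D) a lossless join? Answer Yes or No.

T1 ∩ T2 = {B, C, D}; its closure under F is {B, C, D}.
T1 ⊄ {B, C, D} and T2 ⊄ {B, C, D}, so the split is lossy.

No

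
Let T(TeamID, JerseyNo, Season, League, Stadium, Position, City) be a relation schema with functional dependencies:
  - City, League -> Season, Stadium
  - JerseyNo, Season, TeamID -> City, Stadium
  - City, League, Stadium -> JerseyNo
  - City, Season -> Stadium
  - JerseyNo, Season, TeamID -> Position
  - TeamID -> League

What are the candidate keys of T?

{City, TeamID}, {JerseyNo, Season, TeamID}

{TeamID} never appears on the right of any FD, so every key must include it.
{City, TeamID}⁺ = {City, JerseyNo, League, Position, Season, Stadium, TeamID}, which is every attribute, so {City, TeamID} is a candidate key.
{JerseyNo, Season, TeamID}⁺ = {City, JerseyNo, League, Position, Season, Stadium, TeamID}, which is every attribute, so {JerseyNo, Season, TeamID} is a candidate key.
Any other superkey properly contains one of these, so there are no further candidate keys.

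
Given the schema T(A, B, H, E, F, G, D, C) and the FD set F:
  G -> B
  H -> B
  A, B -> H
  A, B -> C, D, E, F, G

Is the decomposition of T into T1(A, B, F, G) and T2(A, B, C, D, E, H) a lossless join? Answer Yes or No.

Common attributes: {A, B}; their closure is {A, B, C, D, E, F, G, H}.
Since T1 ⊆ {A, B, C, D, E, F, G, H}, the intersection is a superkey of T1; the decomposition is lossless.

Yes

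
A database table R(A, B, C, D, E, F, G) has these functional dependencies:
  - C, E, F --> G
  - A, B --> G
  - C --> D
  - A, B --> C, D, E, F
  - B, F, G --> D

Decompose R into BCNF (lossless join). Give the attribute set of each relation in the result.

{A, B, C, E, F}; {C, D}; {C, E, F, G}

Candidate key of the original relation: {A, B}.
In {A, B, C, D, E, F, G}, {C, E, F} is not a superkey ({C, E, F}⁺ restricted to this set is {C, D, E, F, G}), so split on C, E, F --> D, G into {C, D, E, F, G} and {A, B, C, E, F}.
In {C, D, E, F, G}, {C} is not a superkey ({C}⁺ restricted to this set is {C, D}), so split on C --> D into {C, D} and {C, E, F, G}.
{C, D} has no BCNF violation.
{C, E, F, G} has no BCNF violation.
{A, B, C, E, F} has no BCNF violation.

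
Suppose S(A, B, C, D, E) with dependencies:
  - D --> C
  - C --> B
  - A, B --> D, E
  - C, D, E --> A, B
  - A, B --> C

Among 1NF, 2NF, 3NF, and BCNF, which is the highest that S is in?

Candidate keys: {A, B}, {A, C}, {A, D}, {D, E}. Prime attributes: {A, B, C, D, E}.
For D --> C we have {D}⁺ = {B, C, D}; {D} is not a superkey, so BCNF fails.
Its right-hand attributes {C} are all prime, as are those of every other non-superkey FD — the relation is in 3NF.

3NF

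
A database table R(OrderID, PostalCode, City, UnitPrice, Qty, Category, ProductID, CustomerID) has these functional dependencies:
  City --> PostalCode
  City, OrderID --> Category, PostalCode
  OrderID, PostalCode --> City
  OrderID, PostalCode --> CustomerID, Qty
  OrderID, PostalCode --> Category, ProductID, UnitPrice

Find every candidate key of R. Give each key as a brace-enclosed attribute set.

{City, OrderID}, {OrderID, PostalCode}

{OrderID} never appears on the right of any FD, so every key must include it.
{City, OrderID}⁺ = {Category, City, CustomerID, OrderID, PostalCode, ProductID, Qty, UnitPrice} — all of the relation — so {City, OrderID} is a candidate key.
{OrderID, PostalCode}⁺ = {Category, City, CustomerID, OrderID, PostalCode, ProductID, Qty, UnitPrice} — all of the relation — so {OrderID, PostalCode} is a candidate key.
Any other superkey properly contains one of these, so there are no further candidate keys.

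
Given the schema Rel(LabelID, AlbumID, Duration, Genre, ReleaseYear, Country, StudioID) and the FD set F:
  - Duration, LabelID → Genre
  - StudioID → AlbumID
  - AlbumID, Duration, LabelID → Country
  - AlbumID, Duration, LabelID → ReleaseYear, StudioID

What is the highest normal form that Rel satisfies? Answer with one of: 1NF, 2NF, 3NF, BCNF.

Candidate keys: {AlbumID, Duration, LabelID}, {Duration, LabelID, StudioID}. Prime attributes: {AlbumID, Duration, LabelID, StudioID}.
For Duration, LabelID → Genre we have {Duration, LabelID}⁺ = {Duration, Genre, LabelID}; {Duration, LabelID} is not a superkey, so BCNF fails.
Because {Genre} is non-prime and the left side of Duration, LabelID → Genre is not a superkey, the relation is not in 3NF.
The proper key subset {Duration, LabelID} of {AlbumID, Duration, LabelID} determines non-prime {Genre}, so the relation is not even in 2NF.

1NF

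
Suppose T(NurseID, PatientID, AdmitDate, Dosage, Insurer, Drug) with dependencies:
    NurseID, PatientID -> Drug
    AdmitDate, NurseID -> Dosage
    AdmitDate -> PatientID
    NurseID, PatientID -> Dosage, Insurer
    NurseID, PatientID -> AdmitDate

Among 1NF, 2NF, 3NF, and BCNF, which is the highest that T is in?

3NF

Candidate keys: {AdmitDate, NurseID}, {NurseID, PatientID}. Prime attributes: {AdmitDate, NurseID, PatientID}.
AdmitDate -> PatientID: {AdmitDate}⁺ = {AdmitDate, PatientID}, which is not all of the attributes, so the left side is not a superkey — BCNF is violated.
Since {PatientID} ⊆ prime attributes and every other non-superkey FD also has a prime right side, the schema is in 3NF.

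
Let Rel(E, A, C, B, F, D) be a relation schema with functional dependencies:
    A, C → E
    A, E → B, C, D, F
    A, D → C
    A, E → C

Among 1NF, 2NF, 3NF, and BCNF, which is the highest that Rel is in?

Candidate keys: {A, C}, {A, D}, {A, E}. Prime attributes: {A, C, D, E}.
The left-hand side of every FD is a superkey, so BCNF is satisfied.

BCNF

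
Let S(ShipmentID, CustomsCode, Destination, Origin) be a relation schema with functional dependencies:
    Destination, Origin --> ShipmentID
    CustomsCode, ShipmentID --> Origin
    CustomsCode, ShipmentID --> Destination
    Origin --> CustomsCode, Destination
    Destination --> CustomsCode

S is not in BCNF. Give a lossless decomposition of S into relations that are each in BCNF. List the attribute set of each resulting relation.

Candidate keys of the original relation: {CustomsCode, ShipmentID}, {Destination, ShipmentID}, {Origin}.
{CustomsCode, Destination, Origin, ShipmentID}: {Destination} determines {CustomsCode, Destination} here but is not a superkey — split on Destination --> CustomsCode, giving {CustomsCode, Destination} and {Destination, Origin, ShipmentID}.
{CustomsCode, Destination}: every determinant is a superkey — BCNF.
{Destination, Origin, ShipmentID}: every determinant is a superkey — BCNF.

{CustomsCode, Destination}; {Destination, Origin, ShipmentID}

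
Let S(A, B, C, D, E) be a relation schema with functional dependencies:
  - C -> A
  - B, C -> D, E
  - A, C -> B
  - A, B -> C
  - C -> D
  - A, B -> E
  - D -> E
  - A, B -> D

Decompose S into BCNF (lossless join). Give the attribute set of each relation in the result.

Candidate keys of the original relation: {A, B}, {C}.
Within {A, B, C, D, E}: {D}⁺ ∩ {A, B, C, D, E} = {D, E}, not the whole set, so D -> E violates BCNF; decompose into {D, E} and {A, B, C, D}.
{D, E} is in BCNF.
{A, B, C, D} is in BCNF.

{A, B, C, D}; {D, E}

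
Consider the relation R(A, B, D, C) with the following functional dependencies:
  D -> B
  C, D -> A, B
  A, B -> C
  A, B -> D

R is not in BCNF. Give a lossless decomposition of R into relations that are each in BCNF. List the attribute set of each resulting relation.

Candidate keys of the original relation: {A, B}, {A, D}, {C, D}.
Within {A, B, C, D}: {D}⁺ ∩ {A, B, C, D} = {B, D}, not the whole set, so D -> B violates BCNF; decompose into {B, D} and {A, C, D}.
{B, D} has no BCNF violation.
{A, C, D} has no BCNF violation.

{A, C, D}; {B, D}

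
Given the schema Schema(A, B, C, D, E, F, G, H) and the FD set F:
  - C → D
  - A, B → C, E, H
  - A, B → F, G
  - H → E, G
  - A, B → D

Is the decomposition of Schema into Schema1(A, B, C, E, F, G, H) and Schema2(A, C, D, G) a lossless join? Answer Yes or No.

Common attributes: {A, C, G}; their closure is {A, C, D, G}.
Since Schema2 ⊆ {A, C, D, G}, the intersection is a superkey of Schema2; the decomposition is lossless.

Yes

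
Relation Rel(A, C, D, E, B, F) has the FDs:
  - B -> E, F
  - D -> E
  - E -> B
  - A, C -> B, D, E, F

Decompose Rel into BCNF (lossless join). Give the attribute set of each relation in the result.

Candidate key of the original relation: {A, C}.
{A, B, C, D, E, F}: {B} determines {B, E, F} here but is not a superkey — split on B -> E, F, giving {B, E, F} and {A, B, C, D}.
{B, E, F} has no BCNF violation.
{A, B, C, D}: {D} determines {B, D} here but is not a superkey — split on D -> B, giving {B, D} and {A, C, D}.
{B, D} has no BCNF violation.
{A, C, D} has no BCNF violation.

{A, C, D}; {B, D}; {B, E, F}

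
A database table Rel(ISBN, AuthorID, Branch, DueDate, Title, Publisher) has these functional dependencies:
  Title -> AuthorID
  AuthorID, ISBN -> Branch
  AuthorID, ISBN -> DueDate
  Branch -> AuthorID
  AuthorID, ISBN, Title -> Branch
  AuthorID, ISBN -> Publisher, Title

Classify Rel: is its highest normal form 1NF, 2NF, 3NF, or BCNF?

Candidate keys: {AuthorID, ISBN}, {Branch, ISBN}, {ISBN, Title}. Prime attributes: {AuthorID, Branch, ISBN, Title}.
Title -> AuthorID: {Title}⁺ = {AuthorID, Title}, which is not all of the attributes, so the left side is not a superkey — BCNF is violated.
But every attribute on its right side ({AuthorID}) is prime, and the same holds for every other non-superkey FD, so 3NF still holds.

3NF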